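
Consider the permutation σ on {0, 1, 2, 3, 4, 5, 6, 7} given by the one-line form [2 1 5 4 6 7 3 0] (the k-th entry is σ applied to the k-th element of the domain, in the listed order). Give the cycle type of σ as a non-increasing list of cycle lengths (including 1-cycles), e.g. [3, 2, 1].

The disjoint cycles are (0, 2, 5, 7)(1)(3, 4, 6), with lengths 4, 3, 1 in non-increasing order.

[4, 3, 1]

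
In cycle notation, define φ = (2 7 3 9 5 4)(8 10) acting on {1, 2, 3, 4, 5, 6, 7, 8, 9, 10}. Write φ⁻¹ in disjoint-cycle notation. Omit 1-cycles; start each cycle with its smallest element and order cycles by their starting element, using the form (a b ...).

(2 4 5 9 3 7)(8 10)

If φ sends a → b within a cycle, φ⁻¹ sends b → a; equivalently, reverse each cycle.
Reversing each cycle of φ and rotating so the smallest element leads gives (2 4 5 9 3 7)(8 10).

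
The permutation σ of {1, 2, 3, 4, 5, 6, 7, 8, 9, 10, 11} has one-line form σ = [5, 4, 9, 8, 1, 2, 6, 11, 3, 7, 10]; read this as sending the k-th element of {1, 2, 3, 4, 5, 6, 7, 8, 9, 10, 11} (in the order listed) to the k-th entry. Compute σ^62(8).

Tracing 8 → 11 → … returns to 8 after 7 steps, so 8 lies in a 7-cycle (2, 4, 8, 11, 10, 7, 6).
On a 7-cycle, σ^7 is the identity, so σ^62 = σ^6 there (62 ≡ 6 mod 7).
Stepping 6 places around the cycle: 8 → 11 → 10 → 7 → 6 → 2 → 4.

4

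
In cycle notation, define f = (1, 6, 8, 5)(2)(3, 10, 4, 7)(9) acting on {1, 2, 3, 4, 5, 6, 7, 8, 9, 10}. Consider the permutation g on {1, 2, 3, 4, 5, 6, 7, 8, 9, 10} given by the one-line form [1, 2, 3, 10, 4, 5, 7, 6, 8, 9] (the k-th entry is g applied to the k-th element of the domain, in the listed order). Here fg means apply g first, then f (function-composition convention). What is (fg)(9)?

g(9) = 8, then f(8) = 5; composing gives (fg)(9) = 5.

5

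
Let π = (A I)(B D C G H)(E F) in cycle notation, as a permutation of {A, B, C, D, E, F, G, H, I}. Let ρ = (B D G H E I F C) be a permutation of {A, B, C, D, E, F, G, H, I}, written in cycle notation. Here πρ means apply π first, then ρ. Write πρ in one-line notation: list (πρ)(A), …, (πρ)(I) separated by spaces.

For each element, apply π then ρ: A → I → F; B → D → G; C → G → H; D → C → B; E → F → C; F → E → I; G → H → E; H → B → D; I → A → A.
So πρ in one-line form is F G H B C I E D A.

F G H B C I E D A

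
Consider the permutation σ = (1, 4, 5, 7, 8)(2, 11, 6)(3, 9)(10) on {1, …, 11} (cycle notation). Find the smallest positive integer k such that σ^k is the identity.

The disjoint cycles have lengths 5, 3, 2, 1.
The order of σ is the least common multiple of its cycle lengths: lcm(5, 3, 2) = 30.

30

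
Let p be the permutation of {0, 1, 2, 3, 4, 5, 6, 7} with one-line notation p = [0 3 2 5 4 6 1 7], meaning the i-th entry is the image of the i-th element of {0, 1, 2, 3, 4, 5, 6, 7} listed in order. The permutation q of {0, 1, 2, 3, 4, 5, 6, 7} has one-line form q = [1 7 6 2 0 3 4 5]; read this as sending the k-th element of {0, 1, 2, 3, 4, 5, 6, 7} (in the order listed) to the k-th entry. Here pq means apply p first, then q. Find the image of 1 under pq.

p(1) = 3, then q(3) = 2; composing gives (pq)(1) = 2.

2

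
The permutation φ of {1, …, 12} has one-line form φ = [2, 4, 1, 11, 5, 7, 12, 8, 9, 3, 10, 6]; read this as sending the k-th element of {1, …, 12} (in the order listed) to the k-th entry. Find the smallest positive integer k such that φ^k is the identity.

6

The disjoint-cycle form of φ has cycle lengths 6, 3, 1, 1, 1.
The order is lcm(6, 3) = 6.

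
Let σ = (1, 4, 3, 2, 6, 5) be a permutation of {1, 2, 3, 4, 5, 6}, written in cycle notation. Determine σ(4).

4 appears in (1, 4, 3, 2, 6, 5); the next entry (wrapping around) is 3.

3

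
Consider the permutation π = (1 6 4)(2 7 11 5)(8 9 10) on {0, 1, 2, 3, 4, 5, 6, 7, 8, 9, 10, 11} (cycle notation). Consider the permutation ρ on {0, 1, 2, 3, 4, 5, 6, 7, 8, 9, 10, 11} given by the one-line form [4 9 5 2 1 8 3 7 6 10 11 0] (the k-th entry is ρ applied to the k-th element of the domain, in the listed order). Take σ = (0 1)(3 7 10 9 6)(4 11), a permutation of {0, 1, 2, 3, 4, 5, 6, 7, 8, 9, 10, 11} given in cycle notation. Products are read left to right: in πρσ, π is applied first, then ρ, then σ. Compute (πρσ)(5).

5

(πρσ)(5) = σ(ρ(π(5))). π(5) = 2, then ρ(2) = 5, then σ(5) = 5, so the result is 5.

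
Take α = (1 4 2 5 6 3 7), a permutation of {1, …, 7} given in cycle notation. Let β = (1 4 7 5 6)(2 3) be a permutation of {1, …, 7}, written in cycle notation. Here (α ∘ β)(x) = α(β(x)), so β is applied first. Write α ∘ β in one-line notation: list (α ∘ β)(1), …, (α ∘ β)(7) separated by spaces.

2 7 5 1 3 4 6

(α ∘ β)(x) = α(β(x)). Computing each image: α(β(1)) = α(4) = 2, α(β(2)) = α(3) = 7, α(β(3)) = α(2) = 5, α(β(4)) = α(7) = 1, α(β(5)) = α(6) = 3, α(β(6)) = α(1) = 4, α(β(7)) = α(5) = 6.
Hence α ∘ β = [2 7 5 1 3 4 6].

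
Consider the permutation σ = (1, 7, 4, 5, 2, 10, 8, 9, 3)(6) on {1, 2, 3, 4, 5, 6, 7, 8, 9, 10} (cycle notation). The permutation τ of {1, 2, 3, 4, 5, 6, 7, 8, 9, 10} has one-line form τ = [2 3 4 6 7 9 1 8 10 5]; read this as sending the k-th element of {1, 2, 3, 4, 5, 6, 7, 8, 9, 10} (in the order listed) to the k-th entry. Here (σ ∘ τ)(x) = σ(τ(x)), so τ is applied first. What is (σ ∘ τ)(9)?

First apply τ: τ(9) = 10, then σ(10) = 8. Thus (σ ∘ τ)(9) = 8.

8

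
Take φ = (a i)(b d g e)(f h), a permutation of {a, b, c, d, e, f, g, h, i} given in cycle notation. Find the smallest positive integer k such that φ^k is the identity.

4

The cycle type of φ is (4, 2, 2, 1).
The order of φ is the least common multiple of its cycle lengths: lcm(4, 2, 2) = 4.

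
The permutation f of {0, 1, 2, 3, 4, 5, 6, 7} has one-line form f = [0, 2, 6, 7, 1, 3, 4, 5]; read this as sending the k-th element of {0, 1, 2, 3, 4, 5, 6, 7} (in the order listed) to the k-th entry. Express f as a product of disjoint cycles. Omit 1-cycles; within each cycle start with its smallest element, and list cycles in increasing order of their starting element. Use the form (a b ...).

From 1: 1 → 2 → 6 → 4 → 1, closing the cycle (1 2 6 4).
Repeating from the next unused element and collecting all non-trivial cycles gives (1 2 6 4)(3 7 5).

(1 2 6 4)(3 7 5)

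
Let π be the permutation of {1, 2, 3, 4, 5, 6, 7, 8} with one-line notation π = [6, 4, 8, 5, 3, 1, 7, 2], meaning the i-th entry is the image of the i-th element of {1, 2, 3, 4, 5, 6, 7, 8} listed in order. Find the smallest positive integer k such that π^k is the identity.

10

Decomposing into disjoint cycles gives cycle lengths 5, 2, 1.
The order is lcm(5, 2) = 10.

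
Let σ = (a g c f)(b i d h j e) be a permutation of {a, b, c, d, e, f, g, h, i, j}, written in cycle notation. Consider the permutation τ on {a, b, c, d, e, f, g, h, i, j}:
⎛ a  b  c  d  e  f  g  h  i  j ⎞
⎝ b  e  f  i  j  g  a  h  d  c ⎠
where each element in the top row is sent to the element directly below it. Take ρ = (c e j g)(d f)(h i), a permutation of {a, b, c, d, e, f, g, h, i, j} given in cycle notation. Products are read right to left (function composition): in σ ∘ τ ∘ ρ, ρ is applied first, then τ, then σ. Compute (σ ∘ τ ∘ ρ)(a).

i

Apply the permutations in order: ρ(a) = a, then τ(a) = b, then σ(b) = i. So (σ ∘ τ ∘ ρ)(a) = i.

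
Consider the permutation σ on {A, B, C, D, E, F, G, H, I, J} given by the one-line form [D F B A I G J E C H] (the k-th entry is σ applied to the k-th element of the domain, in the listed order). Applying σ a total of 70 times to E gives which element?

Tracing E → I → … returns to E after 8 steps, so E lies in an 8-cycle (B F G J H E I C).
Powers repeat with period 8 on this cycle, and 70 mod 8 = 6, so σ^70(E) = σ^6(E).
Stepping 6 places around the cycle: E → I → C → B → F → G → J.

J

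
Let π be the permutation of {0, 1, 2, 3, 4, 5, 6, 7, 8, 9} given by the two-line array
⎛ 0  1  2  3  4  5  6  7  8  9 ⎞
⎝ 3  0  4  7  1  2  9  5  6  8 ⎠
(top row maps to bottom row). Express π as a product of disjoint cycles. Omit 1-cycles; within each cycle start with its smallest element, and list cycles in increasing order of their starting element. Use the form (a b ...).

(0 3 7 5 2 4 1)(6 9 8)

From 0: 0 → 3 → 7 → 5 → 2 → 4 → 1 → 0, closing the cycle (0 3 7 5 2 4 1).
Repeating from the next unused element and collecting all non-trivial cycles gives (0 3 7 5 2 4 1)(6 9 8).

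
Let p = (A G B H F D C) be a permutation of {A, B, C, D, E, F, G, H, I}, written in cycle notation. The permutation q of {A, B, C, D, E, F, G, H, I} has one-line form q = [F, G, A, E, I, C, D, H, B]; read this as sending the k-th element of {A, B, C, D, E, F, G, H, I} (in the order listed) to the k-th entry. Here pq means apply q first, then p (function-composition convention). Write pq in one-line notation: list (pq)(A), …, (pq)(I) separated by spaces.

D B G E I A C F H

(pq)(x) = p(q(x)). Computing each image: p(q(A)) = p(F) = D, p(q(B)) = p(G) = B, p(q(C)) = p(A) = G, p(q(D)) = p(E) = E, p(q(E)) = p(I) = I, p(q(F)) = p(C) = A, p(q(G)) = p(D) = C, p(q(H)) = p(H) = F, p(q(I)) = p(B) = H.
Hence pq = [D B G E I A C F H].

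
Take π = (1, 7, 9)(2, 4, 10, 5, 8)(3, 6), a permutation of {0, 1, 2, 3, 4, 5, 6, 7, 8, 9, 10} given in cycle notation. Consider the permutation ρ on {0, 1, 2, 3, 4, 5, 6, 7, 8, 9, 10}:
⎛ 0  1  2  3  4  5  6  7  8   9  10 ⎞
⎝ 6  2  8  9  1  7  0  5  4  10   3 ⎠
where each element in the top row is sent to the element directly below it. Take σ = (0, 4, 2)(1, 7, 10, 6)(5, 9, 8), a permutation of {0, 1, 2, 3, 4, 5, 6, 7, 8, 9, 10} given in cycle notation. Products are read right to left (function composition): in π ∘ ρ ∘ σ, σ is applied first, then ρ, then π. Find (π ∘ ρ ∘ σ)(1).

Chase 1: σ(1) = 7; ρ(7) = 5; π(5) = 8. Hence (π ∘ ρ ∘ σ)(1) = 8.

8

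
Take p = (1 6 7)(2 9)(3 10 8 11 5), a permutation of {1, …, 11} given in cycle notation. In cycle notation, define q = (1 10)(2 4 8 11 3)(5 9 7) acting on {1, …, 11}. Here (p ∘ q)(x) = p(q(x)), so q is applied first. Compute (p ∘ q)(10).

6

q(10) = 1, then p(1) = 6; composing gives (p ∘ q)(10) = 6.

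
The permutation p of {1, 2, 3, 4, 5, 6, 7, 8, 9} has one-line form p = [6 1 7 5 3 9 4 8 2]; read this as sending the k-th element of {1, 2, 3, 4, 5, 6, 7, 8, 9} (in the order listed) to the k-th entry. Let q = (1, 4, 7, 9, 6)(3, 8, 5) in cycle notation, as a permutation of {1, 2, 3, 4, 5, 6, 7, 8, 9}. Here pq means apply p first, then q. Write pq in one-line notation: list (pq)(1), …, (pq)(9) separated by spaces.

(pq)(x) = q(p(x)). Computing each image: q(p(1)) = q(6) = 1, q(p(2)) = q(1) = 4, q(p(3)) = q(7) = 9, q(p(4)) = q(5) = 3, q(p(5)) = q(3) = 8, q(p(6)) = q(9) = 6, q(p(7)) = q(4) = 7, q(p(8)) = q(8) = 5, q(p(9)) = q(2) = 2.
Hence pq = [1 4 9 3 8 6 7 5 2].

1 4 9 3 8 6 7 5 2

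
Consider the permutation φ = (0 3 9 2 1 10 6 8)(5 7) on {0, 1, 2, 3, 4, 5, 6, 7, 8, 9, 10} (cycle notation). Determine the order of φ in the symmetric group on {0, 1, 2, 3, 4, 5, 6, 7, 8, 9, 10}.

8

The disjoint cycles have lengths 8, 2, 1.
Since disjoint cycles commute, ord(φ) = lcm(8, 2) = 8.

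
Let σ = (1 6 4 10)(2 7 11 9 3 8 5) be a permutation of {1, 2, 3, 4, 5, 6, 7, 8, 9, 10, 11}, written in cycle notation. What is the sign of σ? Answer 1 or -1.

The cycle lengths are 7, 4.
A cycle is odd iff its length is even; σ has 1 even-length cycle, so sgn(σ) = (−1)^1 and σ is odd.

-1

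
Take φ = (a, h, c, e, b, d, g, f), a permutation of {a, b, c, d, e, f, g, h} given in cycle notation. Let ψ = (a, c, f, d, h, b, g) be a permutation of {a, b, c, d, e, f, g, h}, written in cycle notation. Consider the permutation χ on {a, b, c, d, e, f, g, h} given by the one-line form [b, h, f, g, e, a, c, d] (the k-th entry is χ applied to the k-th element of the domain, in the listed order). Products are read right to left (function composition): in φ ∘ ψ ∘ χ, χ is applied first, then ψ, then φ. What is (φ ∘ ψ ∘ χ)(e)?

b

Apply the permutations in order: χ(e) = e, then ψ(e) = e, then φ(e) = b. So (φ ∘ ψ ∘ χ)(e) = b.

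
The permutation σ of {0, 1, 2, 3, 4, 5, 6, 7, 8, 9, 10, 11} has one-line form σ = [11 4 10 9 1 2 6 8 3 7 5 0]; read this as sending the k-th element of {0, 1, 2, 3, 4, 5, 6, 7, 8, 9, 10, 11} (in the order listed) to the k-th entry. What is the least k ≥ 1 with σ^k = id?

12

Writing σ as disjoint cycles, the cycle lengths are 4, 3, 2, 2, 1.
The order of σ is the least common multiple of its cycle lengths: lcm(4, 3, 2, 2) = 12.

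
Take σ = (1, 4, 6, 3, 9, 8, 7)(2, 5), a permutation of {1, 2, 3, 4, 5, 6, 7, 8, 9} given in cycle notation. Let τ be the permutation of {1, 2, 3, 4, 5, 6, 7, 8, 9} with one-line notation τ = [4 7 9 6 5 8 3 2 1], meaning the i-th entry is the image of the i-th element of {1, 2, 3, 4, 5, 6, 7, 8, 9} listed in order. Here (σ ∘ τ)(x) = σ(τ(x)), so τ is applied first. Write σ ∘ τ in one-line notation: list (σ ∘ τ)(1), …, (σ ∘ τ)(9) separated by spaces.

6 1 8 3 2 7 9 5 4

Chase each element through τ then σ: 1 → 4 → 6; 2 → 7 → 1; 3 → 9 → 8; 4 → 6 → 3; 5 → 5 → 2; 6 → 8 → 7; 7 → 3 → 9; 8 → 2 → 5; 9 → 1 → 4.
Collecting the images, σ ∘ τ = [6 1 8 3 2 7 9 5 4].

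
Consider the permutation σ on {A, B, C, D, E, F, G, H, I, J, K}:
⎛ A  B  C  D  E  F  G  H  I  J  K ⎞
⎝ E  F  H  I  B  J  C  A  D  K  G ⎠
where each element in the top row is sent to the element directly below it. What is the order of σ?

Decomposing into disjoint cycles gives cycle lengths 9, 2.
The order of σ is the least common multiple of its cycle lengths: lcm(9, 2) = 18.

18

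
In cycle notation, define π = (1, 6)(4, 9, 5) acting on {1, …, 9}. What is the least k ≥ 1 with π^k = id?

The cycle type of π is (3, 2, 1, 1, 1, 1).
The order is lcm(3, 2) = 6.

6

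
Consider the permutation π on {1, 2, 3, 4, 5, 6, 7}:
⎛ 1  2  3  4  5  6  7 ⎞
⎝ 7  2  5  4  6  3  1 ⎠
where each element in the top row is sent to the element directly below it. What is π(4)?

4

The entry below 4 in the array is 4, so π(4) = 4.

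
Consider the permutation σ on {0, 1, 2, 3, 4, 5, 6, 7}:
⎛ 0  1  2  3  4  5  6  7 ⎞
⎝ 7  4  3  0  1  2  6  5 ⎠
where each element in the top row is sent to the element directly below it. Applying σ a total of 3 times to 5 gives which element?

0

Tracing 5 → 2 → … returns to 5 after 5 steps, so 5 lies in a 5-cycle (0, 7, 5, 2, 3).
Advancing 3 steps from 5: 5 → 2 → 3 → 0.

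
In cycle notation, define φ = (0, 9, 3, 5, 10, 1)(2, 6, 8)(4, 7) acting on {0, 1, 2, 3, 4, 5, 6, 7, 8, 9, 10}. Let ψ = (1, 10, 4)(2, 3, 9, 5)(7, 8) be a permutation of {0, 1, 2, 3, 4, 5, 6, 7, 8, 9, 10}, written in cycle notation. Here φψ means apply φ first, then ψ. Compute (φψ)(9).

First apply φ: φ(9) = 3, then ψ(3) = 9. Thus (φψ)(9) = 9.

9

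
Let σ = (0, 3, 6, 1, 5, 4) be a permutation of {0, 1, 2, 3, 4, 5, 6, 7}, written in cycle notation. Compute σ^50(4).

4 lies in the 6-cycle (0, 3, 6, 1, 5, 4).
Since the cycle has length 6, σ^50 acts on it the same as σ^2 (50 mod 6 = 2).
Stepping 2 places around the cycle: 4 → 0 → 3.

3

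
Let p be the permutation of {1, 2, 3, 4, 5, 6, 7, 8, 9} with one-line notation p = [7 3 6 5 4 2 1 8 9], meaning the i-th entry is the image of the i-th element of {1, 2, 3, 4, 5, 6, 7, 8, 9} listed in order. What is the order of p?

Decomposing into disjoint cycles gives cycle lengths 3, 2, 2, 1, 1.
Since disjoint cycles commute, ord(p) = lcm(3, 2, 2) = 6.

6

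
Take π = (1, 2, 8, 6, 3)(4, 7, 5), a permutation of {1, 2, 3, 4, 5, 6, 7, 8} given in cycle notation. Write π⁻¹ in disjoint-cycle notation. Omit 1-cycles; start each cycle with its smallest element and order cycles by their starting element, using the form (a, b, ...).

The inverse reverses each cycle.
After reversing and putting each cycle's least element first, π⁻¹ = (1, 3, 6, 8, 2)(4, 5, 7).

(1, 3, 6, 8, 2)(4, 5, 7)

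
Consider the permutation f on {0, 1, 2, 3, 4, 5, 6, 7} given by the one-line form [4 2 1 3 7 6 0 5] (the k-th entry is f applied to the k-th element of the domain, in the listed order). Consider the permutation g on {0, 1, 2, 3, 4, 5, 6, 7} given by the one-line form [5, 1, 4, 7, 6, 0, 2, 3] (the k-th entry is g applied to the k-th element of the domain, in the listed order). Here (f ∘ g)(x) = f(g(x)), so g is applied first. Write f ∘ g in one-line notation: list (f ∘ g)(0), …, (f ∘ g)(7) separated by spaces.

(f ∘ g)(x) = f(g(x)). Computing each image: f(g(0)) = f(5) = 6, f(g(1)) = f(1) = 2, f(g(2)) = f(4) = 7, f(g(3)) = f(7) = 5, f(g(4)) = f(6) = 0, f(g(5)) = f(0) = 4, f(g(6)) = f(2) = 1, f(g(7)) = f(3) = 3.
Hence f ∘ g = [6 2 7 5 0 4 1 3].

6 2 7 5 0 4 1 3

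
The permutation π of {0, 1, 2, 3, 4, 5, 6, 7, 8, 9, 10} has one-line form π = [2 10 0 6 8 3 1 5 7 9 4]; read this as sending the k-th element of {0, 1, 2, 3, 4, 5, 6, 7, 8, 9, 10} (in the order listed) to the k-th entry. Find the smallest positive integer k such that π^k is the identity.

The disjoint-cycle form of π has cycle lengths 8, 2, 1.
Since disjoint cycles commute, ord(π) = lcm(8, 2) = 8.

8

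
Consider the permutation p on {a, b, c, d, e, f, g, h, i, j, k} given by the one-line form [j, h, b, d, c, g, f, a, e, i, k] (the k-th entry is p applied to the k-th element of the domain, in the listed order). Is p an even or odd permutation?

In disjoint-cycle form the cycle lengths are 7, 2, 1, 1.
A cycle is odd iff its length is even; p has 1 even-length cycle, so sgn(p) = (−1)^1 and p is odd.

odd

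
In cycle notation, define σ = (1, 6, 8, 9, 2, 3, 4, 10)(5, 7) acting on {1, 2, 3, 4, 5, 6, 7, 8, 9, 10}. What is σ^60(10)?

10 lies in the 8-cycle (1, 6, 8, 9, 2, 3, 4, 10).
Since the cycle has length 8, σ^60 acts on it the same as σ^4 (60 mod 8 = 4).
Advancing 4 steps from 10: 10 → 1 → 6 → 8 → 9.

9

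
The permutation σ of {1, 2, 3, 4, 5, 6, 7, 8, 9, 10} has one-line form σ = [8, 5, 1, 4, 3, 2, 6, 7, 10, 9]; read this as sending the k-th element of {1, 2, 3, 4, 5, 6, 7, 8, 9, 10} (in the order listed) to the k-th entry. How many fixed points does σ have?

1

The fixed points (elements with σ(x) = x) are {4}, so there is 1.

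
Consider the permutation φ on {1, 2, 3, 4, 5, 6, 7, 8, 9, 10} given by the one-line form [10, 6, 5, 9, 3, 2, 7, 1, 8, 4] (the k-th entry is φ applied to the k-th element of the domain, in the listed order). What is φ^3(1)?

9

Tracing 1 → 10 → … returns to 1 after 5 steps, so 1 lies in a 5-cycle (1 10 4 9 8).
Advancing 3 steps from 1: 1 → 10 → 4 → 9.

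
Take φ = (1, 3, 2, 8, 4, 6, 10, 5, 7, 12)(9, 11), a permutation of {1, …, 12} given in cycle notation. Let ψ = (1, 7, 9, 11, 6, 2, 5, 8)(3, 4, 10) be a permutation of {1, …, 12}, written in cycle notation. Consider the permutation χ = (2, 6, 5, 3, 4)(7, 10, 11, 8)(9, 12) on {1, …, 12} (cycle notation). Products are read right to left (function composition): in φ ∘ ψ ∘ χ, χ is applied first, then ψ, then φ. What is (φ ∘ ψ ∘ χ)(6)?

Apply the permutations in order: χ(6) = 5, then ψ(5) = 8, then φ(8) = 4. So (φ ∘ ψ ∘ χ)(6) = 4.

4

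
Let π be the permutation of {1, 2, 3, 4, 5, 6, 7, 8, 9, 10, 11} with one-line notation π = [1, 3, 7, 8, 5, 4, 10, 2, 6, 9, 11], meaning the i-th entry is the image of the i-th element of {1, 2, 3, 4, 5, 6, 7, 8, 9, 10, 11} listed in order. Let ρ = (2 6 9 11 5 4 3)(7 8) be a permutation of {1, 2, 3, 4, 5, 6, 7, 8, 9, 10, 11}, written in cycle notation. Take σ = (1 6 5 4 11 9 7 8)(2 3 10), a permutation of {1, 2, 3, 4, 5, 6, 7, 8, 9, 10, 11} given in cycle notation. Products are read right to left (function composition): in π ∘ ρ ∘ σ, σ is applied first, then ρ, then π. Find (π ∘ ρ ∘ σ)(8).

Chase 8: σ(8) = 1; ρ(1) = 1; π(1) = 1. Hence (π ∘ ρ ∘ σ)(8) = 1.

1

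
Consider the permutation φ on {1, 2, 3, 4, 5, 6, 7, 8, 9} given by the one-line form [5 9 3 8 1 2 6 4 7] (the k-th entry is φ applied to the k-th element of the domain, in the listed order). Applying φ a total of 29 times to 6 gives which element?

2

Tracing 6 → 2 → … returns to 6 after 4 steps, so 6 lies in a 4-cycle (2, 9, 7, 6).
Since the cycle has length 4, φ^29 acts on it the same as φ^1 (29 mod 4 = 1).
Stepping 1 place around the cycle: 6 → 2.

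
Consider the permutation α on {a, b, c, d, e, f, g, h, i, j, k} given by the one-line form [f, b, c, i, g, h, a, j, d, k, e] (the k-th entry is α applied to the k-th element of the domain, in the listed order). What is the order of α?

14

The disjoint-cycle form of α has cycle lengths 7, 2, 1, 1.
Since disjoint cycles commute, ord(α) = lcm(7, 2) = 14.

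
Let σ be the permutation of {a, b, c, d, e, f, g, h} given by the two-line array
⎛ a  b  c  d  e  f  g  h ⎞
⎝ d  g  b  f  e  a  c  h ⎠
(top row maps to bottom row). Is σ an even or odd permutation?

In disjoint-cycle form the cycle lengths are 3, 3, 1, 1.
A cycle is odd iff its length is even; σ has 0 even-length cycles, so sgn(σ) = (−1)^0 and σ is even.

even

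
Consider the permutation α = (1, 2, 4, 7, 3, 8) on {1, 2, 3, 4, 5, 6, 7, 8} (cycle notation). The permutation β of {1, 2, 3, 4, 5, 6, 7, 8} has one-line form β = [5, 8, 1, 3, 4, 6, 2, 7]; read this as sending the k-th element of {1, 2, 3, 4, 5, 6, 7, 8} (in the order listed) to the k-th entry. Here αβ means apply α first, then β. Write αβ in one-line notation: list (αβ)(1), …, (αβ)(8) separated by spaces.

8 3 7 2 4 6 1 5

For each element, apply α then β: 1 → 2 → 8; 2 → 4 → 3; 3 → 8 → 7; 4 → 7 → 2; 5 → 5 → 4; 6 → 6 → 6; 7 → 3 → 1; 8 → 1 → 5.
Collecting the images, αβ = [8 3 7 2 4 6 1 5].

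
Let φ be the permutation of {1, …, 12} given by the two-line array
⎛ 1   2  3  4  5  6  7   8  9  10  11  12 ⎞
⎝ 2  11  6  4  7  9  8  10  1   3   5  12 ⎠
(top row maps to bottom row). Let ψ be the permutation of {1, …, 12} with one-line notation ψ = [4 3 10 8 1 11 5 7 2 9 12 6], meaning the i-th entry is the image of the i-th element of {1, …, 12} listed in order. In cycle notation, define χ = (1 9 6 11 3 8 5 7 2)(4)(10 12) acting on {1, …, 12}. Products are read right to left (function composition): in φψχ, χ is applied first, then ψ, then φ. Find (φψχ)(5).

7

(φψχ)(5) = φ(ψ(χ(5))). χ(5) = 7, then ψ(7) = 5, then φ(5) = 7, so the result is 7.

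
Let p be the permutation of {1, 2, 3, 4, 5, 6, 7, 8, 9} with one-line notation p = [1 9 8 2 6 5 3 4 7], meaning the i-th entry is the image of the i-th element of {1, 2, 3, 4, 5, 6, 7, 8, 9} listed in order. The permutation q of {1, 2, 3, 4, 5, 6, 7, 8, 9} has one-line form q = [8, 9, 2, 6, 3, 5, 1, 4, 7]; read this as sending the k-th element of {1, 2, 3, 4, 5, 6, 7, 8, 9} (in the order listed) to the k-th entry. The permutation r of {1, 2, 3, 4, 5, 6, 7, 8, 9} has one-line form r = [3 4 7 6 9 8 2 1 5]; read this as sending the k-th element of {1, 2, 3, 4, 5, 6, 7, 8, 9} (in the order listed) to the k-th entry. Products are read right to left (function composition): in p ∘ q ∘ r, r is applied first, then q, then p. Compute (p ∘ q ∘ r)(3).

1

Chase 3: r(3) = 7; q(7) = 1; p(1) = 1. Hence (p ∘ q ∘ r)(3) = 1.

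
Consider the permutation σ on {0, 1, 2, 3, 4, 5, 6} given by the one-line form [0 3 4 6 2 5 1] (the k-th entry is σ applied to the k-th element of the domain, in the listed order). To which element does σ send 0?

0 is element number 1 of the domain, and entry number 1 of the one-line form is 0, so σ(0) = 0.

0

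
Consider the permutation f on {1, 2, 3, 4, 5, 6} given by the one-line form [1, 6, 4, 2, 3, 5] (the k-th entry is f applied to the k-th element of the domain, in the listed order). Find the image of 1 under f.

1

1 is element number 1 of the domain, and entry number 1 of the one-line form is 1, so f(1) = 1.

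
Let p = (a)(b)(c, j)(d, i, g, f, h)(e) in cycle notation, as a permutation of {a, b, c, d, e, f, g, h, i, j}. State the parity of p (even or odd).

The cycle lengths are 5, 2, 1, 1, 1.
A cycle of length ℓ contributes ℓ−1 transpositions, so p is a product of 4 + 1 = 5 transpositions — odd.

odd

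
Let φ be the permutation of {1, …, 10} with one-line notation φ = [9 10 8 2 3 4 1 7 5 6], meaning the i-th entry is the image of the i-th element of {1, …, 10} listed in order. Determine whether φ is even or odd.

In disjoint-cycle form the cycle lengths are 6, 4.
A cycle of length ℓ contributes ℓ−1 transpositions, so φ is a product of 5 + 3 = 8 transpositions — even.

even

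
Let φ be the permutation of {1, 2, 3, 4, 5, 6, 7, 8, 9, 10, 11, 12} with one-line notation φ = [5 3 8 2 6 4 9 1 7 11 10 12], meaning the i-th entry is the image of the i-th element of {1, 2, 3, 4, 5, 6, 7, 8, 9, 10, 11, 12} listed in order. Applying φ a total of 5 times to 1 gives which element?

3

Tracing 1 → 5 → … returns to 1 after 7 steps, so 1 lies in a 7-cycle (1, 5, 6, 4, 2, 3, 8).
Stepping 5 places around the cycle: 1 → 5 → 6 → 4 → 2 → 3.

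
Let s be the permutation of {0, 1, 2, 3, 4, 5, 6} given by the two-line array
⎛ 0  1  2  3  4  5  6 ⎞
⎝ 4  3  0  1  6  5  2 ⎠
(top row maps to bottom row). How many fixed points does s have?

1

The fixed points (elements with s(x) = x) are {5}, so there is 1.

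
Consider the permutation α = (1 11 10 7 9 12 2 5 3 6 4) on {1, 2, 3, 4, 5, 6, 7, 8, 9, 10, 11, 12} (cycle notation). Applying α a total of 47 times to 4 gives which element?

4 lies in the 11-cycle (1 11 10 7 9 12 2 5 3 6 4).
Powers repeat with period 11 on this cycle, and 47 mod 11 = 3, so α^47(4) = α^3(4).
Stepping 3 places around the cycle: 4 → 1 → 11 → 10.

10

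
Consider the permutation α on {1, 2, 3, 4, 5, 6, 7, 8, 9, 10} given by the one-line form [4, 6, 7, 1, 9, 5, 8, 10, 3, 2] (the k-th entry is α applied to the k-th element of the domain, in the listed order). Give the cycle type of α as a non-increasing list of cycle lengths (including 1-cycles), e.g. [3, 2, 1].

[8, 2]

The disjoint cycles are (1, 4)(2, 6, 5, 9, 3, 7, 8, 10), with lengths 8, 2 in non-increasing order.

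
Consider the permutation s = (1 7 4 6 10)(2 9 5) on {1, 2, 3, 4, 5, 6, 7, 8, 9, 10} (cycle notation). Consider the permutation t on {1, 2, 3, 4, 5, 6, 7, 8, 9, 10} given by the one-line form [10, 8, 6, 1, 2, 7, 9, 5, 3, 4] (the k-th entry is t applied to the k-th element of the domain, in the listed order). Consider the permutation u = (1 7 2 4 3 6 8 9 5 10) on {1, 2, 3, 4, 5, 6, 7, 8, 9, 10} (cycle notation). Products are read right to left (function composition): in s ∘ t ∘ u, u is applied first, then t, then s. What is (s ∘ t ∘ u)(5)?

6

Apply the permutations in order: u(5) = 10, then t(10) = 4, then s(4) = 6. So (s ∘ t ∘ u)(5) = 6.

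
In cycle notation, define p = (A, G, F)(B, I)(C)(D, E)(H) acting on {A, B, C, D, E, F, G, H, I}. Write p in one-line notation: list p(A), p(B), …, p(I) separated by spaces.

Each element maps to the next entry in its cycle (wrapping to the front): A→G, B→I, C→C, D→E, E→D, F→A, G→F, H→H, I→B.
So the one-line form is G I C E D A F H B.

G I C E D A F H B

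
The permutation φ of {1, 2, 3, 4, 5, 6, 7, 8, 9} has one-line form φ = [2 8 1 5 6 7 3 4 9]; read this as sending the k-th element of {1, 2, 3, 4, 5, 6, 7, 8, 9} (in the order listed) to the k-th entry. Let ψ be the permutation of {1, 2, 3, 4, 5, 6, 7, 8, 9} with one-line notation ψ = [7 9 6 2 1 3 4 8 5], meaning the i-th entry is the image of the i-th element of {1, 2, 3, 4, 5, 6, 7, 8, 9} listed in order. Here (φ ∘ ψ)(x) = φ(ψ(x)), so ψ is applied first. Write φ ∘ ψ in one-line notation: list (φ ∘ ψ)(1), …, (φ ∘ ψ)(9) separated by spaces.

3 9 7 8 2 1 5 4 6

(φ ∘ ψ)(x) = φ(ψ(x)). Computing each image: φ(ψ(1)) = φ(7) = 3, φ(ψ(2)) = φ(9) = 9, φ(ψ(3)) = φ(6) = 7, φ(ψ(4)) = φ(2) = 8, φ(ψ(5)) = φ(1) = 2, φ(ψ(6)) = φ(3) = 1, φ(ψ(7)) = φ(4) = 5, φ(ψ(8)) = φ(8) = 4, φ(ψ(9)) = φ(5) = 6.
Hence φ ∘ ψ = [3 9 7 8 2 1 5 4 6].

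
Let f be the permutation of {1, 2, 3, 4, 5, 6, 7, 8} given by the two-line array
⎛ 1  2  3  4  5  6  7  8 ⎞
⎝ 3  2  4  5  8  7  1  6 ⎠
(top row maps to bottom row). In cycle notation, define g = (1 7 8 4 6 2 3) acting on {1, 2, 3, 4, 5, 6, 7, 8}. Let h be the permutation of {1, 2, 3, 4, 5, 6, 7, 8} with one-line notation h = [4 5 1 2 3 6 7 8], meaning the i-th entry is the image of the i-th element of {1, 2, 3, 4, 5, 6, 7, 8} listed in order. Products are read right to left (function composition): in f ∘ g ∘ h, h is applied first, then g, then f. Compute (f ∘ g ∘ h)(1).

7

(f ∘ g ∘ h)(1) = f(g(h(1))). h(1) = 4, then g(4) = 6, then f(6) = 7, so the result is 7.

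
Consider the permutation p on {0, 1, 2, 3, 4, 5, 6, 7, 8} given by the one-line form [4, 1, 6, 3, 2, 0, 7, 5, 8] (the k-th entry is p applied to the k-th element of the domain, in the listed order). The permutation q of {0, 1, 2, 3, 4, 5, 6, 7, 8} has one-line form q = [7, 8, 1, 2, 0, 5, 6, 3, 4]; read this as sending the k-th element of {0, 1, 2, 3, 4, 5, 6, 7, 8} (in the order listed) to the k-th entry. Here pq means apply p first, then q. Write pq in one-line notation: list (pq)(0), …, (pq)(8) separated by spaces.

(pq)(x) = q(p(x)). Computing each image: q(p(0)) = q(4) = 0, q(p(1)) = q(1) = 8, q(p(2)) = q(6) = 6, q(p(3)) = q(3) = 2, q(p(4)) = q(2) = 1, q(p(5)) = q(0) = 7, q(p(6)) = q(7) = 3, q(p(7)) = q(5) = 5, q(p(8)) = q(8) = 4.
Hence pq = [0 8 6 2 1 7 3 5 4].

0 8 6 2 1 7 3 5 4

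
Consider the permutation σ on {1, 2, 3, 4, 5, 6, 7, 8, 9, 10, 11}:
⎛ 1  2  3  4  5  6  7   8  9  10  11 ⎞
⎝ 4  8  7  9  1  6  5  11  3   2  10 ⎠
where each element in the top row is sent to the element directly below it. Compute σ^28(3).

4

Tracing 3 → 7 → … returns to 3 after 6 steps, so 3 lies in a 6-cycle (1 4 9 3 7 5).
Since the cycle has length 6, σ^28 acts on it the same as σ^4 (28 mod 6 = 4).
Stepping 4 places around the cycle: 3 → 7 → 5 → 1 → 4.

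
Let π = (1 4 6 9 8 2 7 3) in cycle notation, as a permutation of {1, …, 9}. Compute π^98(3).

3 lies in the 8-cycle (1 4 6 9 8 2 7 3).
Since the cycle has length 8, π^98 acts on it the same as π^2 (98 mod 8 = 2).
Stepping 2 places around the cycle: 3 → 1 → 4.

4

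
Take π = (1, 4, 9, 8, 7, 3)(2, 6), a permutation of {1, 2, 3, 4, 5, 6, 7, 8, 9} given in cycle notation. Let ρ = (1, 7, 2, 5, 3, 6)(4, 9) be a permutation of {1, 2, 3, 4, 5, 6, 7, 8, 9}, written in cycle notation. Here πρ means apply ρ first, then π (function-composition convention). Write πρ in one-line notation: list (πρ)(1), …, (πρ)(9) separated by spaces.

3 5 2 8 1 4 6 7 9

(πρ)(x) = π(ρ(x)). Computing each image: π(ρ(1)) = π(7) = 3, π(ρ(2)) = π(5) = 5, π(ρ(3)) = π(6) = 2, π(ρ(4)) = π(9) = 8, π(ρ(5)) = π(3) = 1, π(ρ(6)) = π(1) = 4, π(ρ(7)) = π(2) = 6, π(ρ(8)) = π(8) = 7, π(ρ(9)) = π(4) = 9.
Hence πρ = [3 5 2 8 1 4 6 7 9].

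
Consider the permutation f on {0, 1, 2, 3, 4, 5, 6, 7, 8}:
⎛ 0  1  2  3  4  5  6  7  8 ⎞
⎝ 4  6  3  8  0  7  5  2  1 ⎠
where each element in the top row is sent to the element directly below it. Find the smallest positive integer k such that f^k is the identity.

14

Writing f as disjoint cycles, the cycle lengths are 7, 2.
The order of f is the least common multiple of its cycle lengths: lcm(7, 2) = 14.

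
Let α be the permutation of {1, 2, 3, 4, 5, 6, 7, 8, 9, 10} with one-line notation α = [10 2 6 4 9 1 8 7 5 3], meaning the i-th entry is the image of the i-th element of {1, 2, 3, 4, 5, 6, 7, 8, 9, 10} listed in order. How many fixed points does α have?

2

The fixed points (elements with α(x) = x) are {2, 4}, so there are 2.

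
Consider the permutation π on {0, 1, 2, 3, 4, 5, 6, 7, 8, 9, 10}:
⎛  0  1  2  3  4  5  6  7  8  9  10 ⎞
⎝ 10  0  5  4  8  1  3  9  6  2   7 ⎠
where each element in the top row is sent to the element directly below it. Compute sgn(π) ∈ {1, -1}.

-1

In disjoint-cycle form the cycle lengths are 7, 4.
A cycle is odd iff its length is even; π has 1 even-length cycle, so sgn(π) = (−1)^1 and π is odd.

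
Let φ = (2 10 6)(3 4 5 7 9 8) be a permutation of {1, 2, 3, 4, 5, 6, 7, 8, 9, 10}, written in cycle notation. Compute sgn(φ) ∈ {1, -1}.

The cycle lengths are 6, 3, 1.
A cycle is odd iff its length is even; φ has 1 even-length cycle, so sgn(φ) = (−1)^1 and φ is odd.

-1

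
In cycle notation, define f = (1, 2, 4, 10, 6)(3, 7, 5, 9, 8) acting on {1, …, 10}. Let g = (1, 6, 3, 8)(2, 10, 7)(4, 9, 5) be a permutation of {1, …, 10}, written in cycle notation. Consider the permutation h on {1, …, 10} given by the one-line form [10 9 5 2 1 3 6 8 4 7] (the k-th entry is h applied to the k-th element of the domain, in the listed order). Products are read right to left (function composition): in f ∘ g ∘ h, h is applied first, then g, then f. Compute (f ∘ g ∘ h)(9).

8

Apply the permutations in order: h(9) = 4, then g(4) = 9, then f(9) = 8. So (f ∘ g ∘ h)(9) = 8.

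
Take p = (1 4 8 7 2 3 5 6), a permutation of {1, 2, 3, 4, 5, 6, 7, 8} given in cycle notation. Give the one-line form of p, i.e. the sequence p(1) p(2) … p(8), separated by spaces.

Image by image: 1↦4, 2↦3, 3↦5, 4↦8, 5↦6, 6↦1, 7↦2, 8↦7.
So the one-line form is 4 3 5 8 6 1 2 7.

4 3 5 8 6 1 2 7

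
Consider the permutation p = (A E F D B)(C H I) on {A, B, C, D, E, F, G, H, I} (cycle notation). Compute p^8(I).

H

I lies in the 3-cycle (C H I).
Powers repeat with period 3 on this cycle, and 8 mod 3 = 2, so p^8(I) = p^2(I).
Stepping 2 places around the cycle: I → C → H.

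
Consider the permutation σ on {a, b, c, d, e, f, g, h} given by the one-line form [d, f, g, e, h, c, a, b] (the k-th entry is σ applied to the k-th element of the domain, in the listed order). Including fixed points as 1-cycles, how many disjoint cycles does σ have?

1

The cycle decomposition is (a d e h b f c g), which has 1 cycle (counting 1-cycles).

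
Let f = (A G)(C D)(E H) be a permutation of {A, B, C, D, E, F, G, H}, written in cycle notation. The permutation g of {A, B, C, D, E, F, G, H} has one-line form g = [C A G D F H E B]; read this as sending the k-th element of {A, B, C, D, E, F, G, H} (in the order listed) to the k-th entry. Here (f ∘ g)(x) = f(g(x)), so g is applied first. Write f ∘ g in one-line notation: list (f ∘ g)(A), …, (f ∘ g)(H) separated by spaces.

D G A C F E H B

Chase each element through g then f: A → C → D; B → A → G; C → G → A; D → D → C; E → F → F; F → H → E; G → E → H; H → B → B.
So f ∘ g in one-line form is D G A C F E H B.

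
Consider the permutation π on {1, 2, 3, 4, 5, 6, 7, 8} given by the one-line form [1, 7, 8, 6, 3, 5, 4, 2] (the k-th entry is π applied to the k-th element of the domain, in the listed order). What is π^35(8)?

8

Tracing 8 → 2 → … returns to 8 after 7 steps, so 8 lies in a 7-cycle (2, 7, 4, 6, 5, 3, 8).
Powers repeat with period 7 on this cycle, and 35 mod 7 = 0, so π^35(8) = π^0(8).
So π^35(8) = 8.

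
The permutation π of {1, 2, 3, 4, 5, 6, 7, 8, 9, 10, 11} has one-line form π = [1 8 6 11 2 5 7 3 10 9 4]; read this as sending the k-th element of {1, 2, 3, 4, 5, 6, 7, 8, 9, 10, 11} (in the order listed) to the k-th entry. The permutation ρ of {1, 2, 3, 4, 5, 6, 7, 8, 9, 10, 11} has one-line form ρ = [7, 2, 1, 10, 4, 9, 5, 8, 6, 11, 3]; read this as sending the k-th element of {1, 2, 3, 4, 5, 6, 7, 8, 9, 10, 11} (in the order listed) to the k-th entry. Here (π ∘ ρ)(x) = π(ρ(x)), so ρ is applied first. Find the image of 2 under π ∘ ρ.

8

ρ(2) = 2, then π(2) = 8; composing gives (π ∘ ρ)(2) = 8.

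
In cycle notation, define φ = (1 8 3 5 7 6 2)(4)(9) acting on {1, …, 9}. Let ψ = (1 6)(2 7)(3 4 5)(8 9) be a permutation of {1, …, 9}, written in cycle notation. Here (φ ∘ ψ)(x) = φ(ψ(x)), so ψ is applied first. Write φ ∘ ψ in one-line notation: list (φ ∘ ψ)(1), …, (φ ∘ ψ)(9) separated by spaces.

(φ ∘ ψ)(x) = φ(ψ(x)). Computing each image: φ(ψ(1)) = φ(6) = 2, φ(ψ(2)) = φ(7) = 6, φ(ψ(3)) = φ(4) = 4, φ(ψ(4)) = φ(5) = 7, φ(ψ(5)) = φ(3) = 5, φ(ψ(6)) = φ(1) = 8, φ(ψ(7)) = φ(2) = 1, φ(ψ(8)) = φ(9) = 9, φ(ψ(9)) = φ(8) = 3.
Hence φ ∘ ψ = [2 6 4 7 5 8 1 9 3].

2 6 4 7 5 8 1 9 3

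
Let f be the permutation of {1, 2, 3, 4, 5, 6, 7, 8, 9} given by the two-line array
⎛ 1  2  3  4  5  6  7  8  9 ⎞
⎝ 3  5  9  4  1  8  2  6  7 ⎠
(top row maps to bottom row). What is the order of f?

6

Decomposing into disjoint cycles gives cycle lengths 6, 2, 1.
Since disjoint cycles commute, ord(f) = lcm(6, 2) = 6.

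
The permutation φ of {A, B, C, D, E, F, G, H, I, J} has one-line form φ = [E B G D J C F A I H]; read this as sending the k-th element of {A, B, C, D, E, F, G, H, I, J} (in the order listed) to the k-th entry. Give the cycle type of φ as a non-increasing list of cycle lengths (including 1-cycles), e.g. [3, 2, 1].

The disjoint cycles are (A E J H)(B)(C G F)(D)(I), with lengths 4, 3, 1, 1, 1 in non-increasing order.

[4, 3, 1, 1, 1]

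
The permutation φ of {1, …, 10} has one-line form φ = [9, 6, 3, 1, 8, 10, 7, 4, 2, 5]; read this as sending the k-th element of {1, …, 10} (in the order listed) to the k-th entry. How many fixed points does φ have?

The fixed points (elements with φ(x) = x) are {3, 7}, so there are 2.

2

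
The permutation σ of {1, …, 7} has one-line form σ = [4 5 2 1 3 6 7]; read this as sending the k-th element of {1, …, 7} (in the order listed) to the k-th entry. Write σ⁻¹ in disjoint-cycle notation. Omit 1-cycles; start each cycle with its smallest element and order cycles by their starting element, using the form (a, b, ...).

(1, 4)(2, 3, 5)

The cycle decomposition of σ is (1, 4)(2, 5, 3).
Reversing each cycle (and rotating so the smallest element leads) gives σ⁻¹ = (1, 4)(2, 3, 5).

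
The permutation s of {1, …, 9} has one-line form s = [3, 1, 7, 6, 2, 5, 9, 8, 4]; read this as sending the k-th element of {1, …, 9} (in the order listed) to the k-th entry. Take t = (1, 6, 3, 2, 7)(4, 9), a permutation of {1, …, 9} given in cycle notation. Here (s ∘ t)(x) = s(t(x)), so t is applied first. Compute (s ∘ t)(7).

3

First apply t: t(7) = 1, then s(1) = 3. Thus (s ∘ t)(7) = 3.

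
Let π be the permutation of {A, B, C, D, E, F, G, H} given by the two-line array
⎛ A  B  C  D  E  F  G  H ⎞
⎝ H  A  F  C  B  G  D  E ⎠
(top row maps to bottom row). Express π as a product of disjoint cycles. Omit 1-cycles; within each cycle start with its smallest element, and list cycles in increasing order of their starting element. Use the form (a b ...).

(A H E B)(C F G D)

Iterating π from A gives A → H → E → B → A; that is the 4-cycle (A H E B).
Continuing from each remaining unvisited element yields (A H E B)(C F G D).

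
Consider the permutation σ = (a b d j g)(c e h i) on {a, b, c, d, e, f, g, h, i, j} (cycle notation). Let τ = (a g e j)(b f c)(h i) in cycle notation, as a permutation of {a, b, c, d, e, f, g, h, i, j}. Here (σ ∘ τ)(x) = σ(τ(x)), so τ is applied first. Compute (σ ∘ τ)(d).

τ(d) = d, then σ(d) = j; composing gives (σ ∘ τ)(d) = j.

j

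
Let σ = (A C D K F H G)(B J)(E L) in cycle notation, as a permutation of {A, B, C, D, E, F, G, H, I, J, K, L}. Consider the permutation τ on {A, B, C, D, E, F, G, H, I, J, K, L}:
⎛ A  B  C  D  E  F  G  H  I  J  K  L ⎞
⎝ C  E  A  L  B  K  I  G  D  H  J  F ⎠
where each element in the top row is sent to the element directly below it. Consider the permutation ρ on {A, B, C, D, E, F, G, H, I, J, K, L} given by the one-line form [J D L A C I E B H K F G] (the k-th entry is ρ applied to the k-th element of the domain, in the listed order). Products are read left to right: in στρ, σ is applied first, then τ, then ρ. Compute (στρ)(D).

(στρ)(D) = ρ(τ(σ(D))). σ(D) = K, then τ(K) = J, then ρ(J) = K, so the result is K.

K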